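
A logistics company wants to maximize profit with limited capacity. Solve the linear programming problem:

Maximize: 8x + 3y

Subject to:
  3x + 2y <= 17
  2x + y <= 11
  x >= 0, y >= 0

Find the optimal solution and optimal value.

Feasible vertices: (0, 0), (0, 17/2), (5, 1), (11/2, 0)
Objective 8x + 3y at each:
  (0, 0): 0
  (0, 17/2): 51/2
  (5, 1): 43
  (11/2, 0): 44
Maximum is 44 at (11/2, 0).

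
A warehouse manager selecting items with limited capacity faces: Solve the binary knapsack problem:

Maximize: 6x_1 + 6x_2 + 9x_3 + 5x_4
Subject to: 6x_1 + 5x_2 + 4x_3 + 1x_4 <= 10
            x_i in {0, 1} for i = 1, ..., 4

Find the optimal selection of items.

Items: item 1 (v=6, w=6), item 2 (v=6, w=5), item 3 (v=9, w=4), item 4 (v=5, w=1)
Capacity: 10
Checking all 16 subsets (w = total weight, v = total value):
  {}: w = 0, v = 0
  {1}: w = 6, v = 6
  {2}: w = 5, v = 6
  {3}: w = 4, v = 9
  {4}: w = 1, v = 5
  {1, 2}: w = 11 > 10, infeasible
  {1, 3}: w = 10, v = 15
  {1, 4}: w = 7, v = 11
  {2, 3}: w = 9, v = 15
  {2, 4}: w = 6, v = 11
  {3, 4}: w = 5, v = 14
  {1, 2, 3}: w = 15 > 10, infeasible
  {1, 2, 4}: w = 12 > 10, infeasible
  {1, 3, 4}: w = 11 > 10, infeasible
  {2, 3, 4}: w = 10, v = 20
  {1, 2, 3, 4}: w = 16 > 10, infeasible
Best feasible subset: items [2, 3, 4]
Total weight: 10 <= 10, total value: 20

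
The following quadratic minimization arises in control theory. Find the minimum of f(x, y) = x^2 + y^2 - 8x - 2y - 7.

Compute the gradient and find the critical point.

f(x,y) = x^2 + y^2 - 8x - 2y - 7
df/dx = 2x + (-8) = 0  =>  x = 4
df/dy = 2y + (-2) = 0  =>  y = 1
f(4, 1) = 1*(4)^2 + 1*(1)^2 + -8*(4) + -2*(1) + -7 = -24
Hessian is diagonal with entries 2, 2 > 0, so this is a minimum.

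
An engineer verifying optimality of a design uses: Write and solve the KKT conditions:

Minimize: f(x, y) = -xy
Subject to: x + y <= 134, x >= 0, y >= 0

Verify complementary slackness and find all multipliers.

Problem: min -xy s.t. x + y <= 134 (multiplier lambda), x >= 0 (mu_x), y >= 0 (mu_y)
KKT stationarity: -y + lambda - mu_x = 0, -x + lambda - mu_y = 0, with lambda, mu_x, mu_y >= 0
Complementary slackness: lambda*(x + y - 134) = 0, mu_x*x = 0, mu_y*y = 0
If lambda = 0: y = -mu_x <= 0 and x = -mu_y <= 0 force x = y = 0 with f = 0; but x = y = 67 is feasible with f = -4489 < 0, so this is not the minimum. Hence lambda > 0 and x + y = 134.
Try x > 0, y > 0 (so mu_x = mu_y = 0): y = lambda, x = lambda => x = y = lambda
x + y = 134 => 2*lambda = 134 => lambda = 67
x* = y* = 67 > 0, consistent with mu_x = mu_y = 0.
(Any feasible point with x = 0 or y = 0 has f = 0 > -4489, so the minimum is not on those boundaries.)
min(-xy) = -4489 (i.e. max xy = 4489)
Multipliers: lambda = 67, mu_x = 0, mu_y = 0
Complementary slackness: lambda*(x + y - 134) = 67*(67 + 67 - 134) = 0, mu_x*x = 0*67 = 0, mu_y*y = 0*67 = 0. Satisfied.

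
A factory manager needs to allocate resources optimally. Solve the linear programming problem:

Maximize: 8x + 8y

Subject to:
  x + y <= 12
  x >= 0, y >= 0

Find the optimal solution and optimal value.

The feasible region has vertices at [(0, 0), (12, 0), (0, 12)].
Checking objective 8x + 8y at each vertex:
  (0, 0): 8*0 + 8*0 = 0
  (12, 0): 8*12 + 8*0 = 96
  (0, 12): 8*0 + 8*12 = 96
Maximum is 96 at (12, 0).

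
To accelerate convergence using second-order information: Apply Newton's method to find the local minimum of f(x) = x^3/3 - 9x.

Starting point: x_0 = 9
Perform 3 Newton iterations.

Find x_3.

f(x) = x^3/3 - 9x
f'(x) = x^2 - 9, f''(x) = 2x
Newton update: x_{n+1} = x_n - (x_n^2 - 9)/(2*x_n)
Step 1: x_0 = 9, f'=72, f''=18, x_1 = 5
Step 2: x_1 = 5, f'=16, f''=10, x_2 = 17/5
Step 3: x_2 = 17/5, f'=64/25, f''=34/5, x_3 = 257/85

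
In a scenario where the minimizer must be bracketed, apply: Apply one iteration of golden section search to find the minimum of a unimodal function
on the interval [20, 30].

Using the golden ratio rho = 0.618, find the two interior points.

Golden section search on [20, 30].
Golden ratio rho = 0.618 (approx).
Interior points:
  x_1 = 20 + (1-0.618)*10 = 23.8200
  x_2 = 20 + 0.618*10 = 26.1800
Compare f(x_1) and f(x_2) to determine which subinterval to keep.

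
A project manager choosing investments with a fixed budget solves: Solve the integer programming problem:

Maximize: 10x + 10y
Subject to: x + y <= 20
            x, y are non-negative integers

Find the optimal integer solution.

Objective: 10x + 10y, constraint: x + y <= 20
Coefficient of x is 10 >= coefficient of y is 10, so allocate the entire budget to x.
Optimal: x = 20, y = 0, value = 200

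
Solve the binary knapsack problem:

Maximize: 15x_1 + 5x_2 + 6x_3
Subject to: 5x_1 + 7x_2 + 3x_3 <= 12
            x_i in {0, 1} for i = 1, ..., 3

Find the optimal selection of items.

Items: item 1 (v=15, w=5), item 2 (v=5, w=7), item 3 (v=6, w=3)
Capacity: 12
Checking all 8 subsets (w = total weight, v = total value):
  {}: w = 0, v = 0
  {1}: w = 5, v = 15
  {2}: w = 7, v = 5
  {3}: w = 3, v = 6
  {1, 2}: w = 12, v = 20
  {1, 3}: w = 8, v = 21
  {2, 3}: w = 10, v = 11
  {1, 2, 3}: w = 15 > 12, infeasible
Best feasible subset: items [1, 3]
Total weight: 8 <= 12, total value: 21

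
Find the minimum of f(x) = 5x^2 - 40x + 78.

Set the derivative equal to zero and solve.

f(x) = 5x^2 - 40x + 78
f'(x) = 10x + (-40) = 0
x = 40/10 = 4
f(4) = -2
Since f''(x) = 10 > 0, this is a minimum.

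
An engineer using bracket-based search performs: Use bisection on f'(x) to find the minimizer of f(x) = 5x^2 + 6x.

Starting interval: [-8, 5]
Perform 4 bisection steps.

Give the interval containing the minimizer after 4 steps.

Finding critical point of f(x) = 5x^2 + 6x using bisection on f'(x) = 10x + 6.
f'(x) = 0 when x = -3/5.
Starting interval: [-8, 5]
Step 1: mid = -3/2, f'(mid) = -9, new interval = [-3/2, 5]
Step 2: mid = 7/4, f'(mid) = 47/2, new interval = [-3/2, 7/4]
Step 3: mid = 1/8, f'(mid) = 29/4, new interval = [-3/2, 1/8]
Step 4: mid = -11/16, f'(mid) = -7/8, new interval = [-11/16, 1/8]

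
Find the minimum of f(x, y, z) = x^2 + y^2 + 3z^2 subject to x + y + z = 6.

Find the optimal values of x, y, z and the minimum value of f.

Using Lagrange multipliers on f = x^2 + y^2 + 3z^2 with constraint x + y + z = 6:
Conditions: 2*1*x = lambda, 2*1*y = lambda, 2*3*z = lambda
So x = lambda/2, y = lambda/2, z = lambda/6
Substituting into constraint: lambda * (7/6) = 6
lambda = 36/7
x = 18/7, y = 18/7, z = 6/7
Minimum value = 108/7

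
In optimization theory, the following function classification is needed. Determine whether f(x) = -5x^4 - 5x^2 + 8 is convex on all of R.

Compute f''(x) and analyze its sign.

f(x) = -5x^4 - 5x^2 + 8
f'(x) = -20x^3 + -10x
f''(x) = -60x^2 + -10
f''(x) = -60x^2 + -10 <= -10 < 0 for all x
Therefore, f is concave on R.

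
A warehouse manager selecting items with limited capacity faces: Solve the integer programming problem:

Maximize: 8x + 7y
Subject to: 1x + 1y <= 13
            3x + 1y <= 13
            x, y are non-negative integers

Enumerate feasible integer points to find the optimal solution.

Constraint 1: 1x + 1y <= 13
Constraint 2: 3x + 1y <= 13
Feasible x range (need y >= 0): 0 <= x <= min(13/1, 13/3) => x in {0, ..., 4}.
Enumerate feasible integer points row by row (the coefficient of y is 7 > 0, so for each x the largest feasible y gives the best value):
  x = 0: y <= min((13 - 1*0)/1, (13 - 3*0)/1) => y in {0, ..., 13}; best 8*0 + 7*13 = 91
  x = 1: y <= min((13 - 1*1)/1, (13 - 3*1)/1) => y in {0, ..., 10}; best 8*1 + 7*10 = 78
  x = 2: y <= min((13 - 1*2)/1, (13 - 3*2)/1) => y in {0, ..., 7}; best 8*2 + 7*7 = 65
  x = 3: y <= min((13 - 1*3)/1, (13 - 3*3)/1) => y in {0, ..., 4}; best 8*3 + 7*4 = 52
  x = 4: y <= min((13 - 1*4)/1, (13 - 3*4)/1) => y in {0, ..., 1}; best 8*4 + 7*1 = 39
The maximum 8x + 7y = 91 is achieved at x = 0, y = 13.
Check: 1*0 + 1*13 = 13 <= 13 and 3*0 + 1*13 = 13 <= 13.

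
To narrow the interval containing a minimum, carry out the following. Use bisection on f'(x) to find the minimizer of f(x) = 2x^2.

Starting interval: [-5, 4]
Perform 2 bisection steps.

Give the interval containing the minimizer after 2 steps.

Finding critical point of f(x) = 2x^2 using bisection on f'(x) = 4x + 0.
f'(x) = 0 when x = 0.
Starting interval: [-5, 4]
Step 1: mid = -1/2, f'(mid) = -2, new interval = [-1/2, 4]
Step 2: mid = 7/4, f'(mid) = 7, new interval = [-1/2, 7/4]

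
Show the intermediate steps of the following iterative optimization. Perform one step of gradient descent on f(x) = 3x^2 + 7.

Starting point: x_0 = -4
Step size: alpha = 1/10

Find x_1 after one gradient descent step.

f(x) = 3x^2 + 7
f'(x) = 6x + 0
f'(-4) = 6*-4 + (0) = -24
x_1 = x_0 - alpha * f'(x_0) = -4 - 1/10 * -24 = -8/5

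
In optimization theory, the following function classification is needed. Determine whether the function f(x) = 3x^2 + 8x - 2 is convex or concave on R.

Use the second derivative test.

f(x) = 3x^2 + 8x - 2
f'(x) = 6x + 8
f''(x) = 6
Since f''(x) = 6 > 0 for all x, f is convex on R.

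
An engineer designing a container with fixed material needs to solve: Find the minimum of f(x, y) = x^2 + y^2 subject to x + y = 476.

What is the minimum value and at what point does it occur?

Substitute y = 476 - x into f(x,y) = x^2 + y^2:
g(x) = x^2 + (476 - x)^2 = 2x^2 - 952x + 226576
g'(x) = 4x - 952 = 0  =>  x = 238
y = 476 - 238 = 238
Minimum value = 238^2 + 238^2 = 113288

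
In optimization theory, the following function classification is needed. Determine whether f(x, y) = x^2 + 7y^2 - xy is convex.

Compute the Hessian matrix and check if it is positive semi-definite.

f(x,y) = x^2 + 7y^2 - xy
Hessian H = [[2, -1], [-1, 14]]
trace(H) = 16, det(H) = 27
Eigenvalues: (16 +/- sqrt(148)) / 2 = 14.08, 1.917
Since both eigenvalues > 0, f is convex.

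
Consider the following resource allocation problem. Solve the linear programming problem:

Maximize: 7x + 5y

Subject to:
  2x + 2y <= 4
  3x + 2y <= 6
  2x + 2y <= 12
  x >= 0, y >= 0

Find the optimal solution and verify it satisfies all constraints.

Feasible vertices: (0, 0), (0, 2), (2, 0)
Objective 7x + 5y at each vertex:
  (0, 0): 0
  (0, 2): 10
  (2, 0): 14
Maximum is 14 at (2, 0).
Verify constraints at (x, y) = (2, 0):
  2*2 + 2*0 = 4 <= 4 (active)
  3*2 + 2*0 = 6 <= 6 (active)
  2*2 + 2*0 = 4 <= 12
  x = 2 >= 0, y = 0 >= 0. All constraints satisfied.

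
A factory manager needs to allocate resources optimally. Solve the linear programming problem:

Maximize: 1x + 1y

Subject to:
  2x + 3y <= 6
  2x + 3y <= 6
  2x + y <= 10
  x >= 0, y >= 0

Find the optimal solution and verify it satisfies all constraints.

Feasible vertices: (0, 0), (0, 2), (3, 0)
Objective 1x + 1y at each vertex:
  (0, 0): 0
  (0, 2): 2
  (3, 0): 3
Maximum is 3 at (3, 0).
Verify constraints at (x, y) = (3, 0):
  2*3 + 3*0 = 6 <= 6 (active)
  2*3 + 3*0 = 6 <= 6 (active)
  2*3 + 1*0 = 6 <= 10
  x = 3 >= 0, y = 0 >= 0. All constraints satisfied.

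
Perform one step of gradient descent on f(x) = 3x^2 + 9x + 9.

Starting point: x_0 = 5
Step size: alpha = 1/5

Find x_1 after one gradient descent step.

f(x) = 3x^2 + 9x + 9
f'(x) = 6x + 9
f'(5) = 6*5 + (9) = 39
x_1 = x_0 - alpha * f'(x_0) = 5 - 1/5 * 39 = -14/5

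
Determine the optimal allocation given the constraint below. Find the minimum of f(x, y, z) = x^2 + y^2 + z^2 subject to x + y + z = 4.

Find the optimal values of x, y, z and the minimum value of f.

Using Lagrange multipliers on f = x^2 + y^2 + z^2 with constraint x + y + z = 4:
Conditions: 2*1*x = lambda, 2*1*y = lambda, 2*1*z = lambda
So x = lambda/2, y = lambda/2, z = lambda/2
Substituting into constraint: lambda * (3/2) = 4
lambda = 8/3
x = 4/3, y = 4/3, z = 4/3
Minimum value = 16/3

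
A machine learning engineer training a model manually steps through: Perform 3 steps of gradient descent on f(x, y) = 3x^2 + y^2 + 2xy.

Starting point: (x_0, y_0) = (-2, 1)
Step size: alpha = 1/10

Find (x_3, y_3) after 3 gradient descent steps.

f(x,y) = 3x^2 + y^2 + 2xy
grad_x = 6x + 2y, grad_y = 2y + 2x
Step 1: grad = (-10, -2), (-1, 6/5)
Step 2: grad = (-18/5, 2/5), (-16/25, 29/25)
Step 3: grad = (-38/25, 26/25), (-61/125, 132/125)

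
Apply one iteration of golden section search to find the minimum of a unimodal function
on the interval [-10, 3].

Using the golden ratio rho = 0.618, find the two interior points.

Golden section search on [-10, 3].
Golden ratio rho = 0.618 (approx).
Interior points:
  x_1 = -10 + (1-0.618)*13 = -5.0340
  x_2 = -10 + 0.618*13 = -1.9660
Compare f(x_1) and f(x_2) to determine which subinterval to keep.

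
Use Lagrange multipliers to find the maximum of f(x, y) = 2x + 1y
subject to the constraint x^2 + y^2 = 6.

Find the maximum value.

Set up Lagrange conditions: grad f = lambda * grad g
  2 = 2*lambda*x
  1 = 2*lambda*y
From these: x/y = 2/1, so x = 2t, y = 1t for some t.
Substitute into constraint: (2t)^2 + (1t)^2 = 6
  t^2 * 5 = 6
  t = sqrt(6/5)
Maximum = 2*x + 1*y = (2^2 + 1^2)*t = 5 * sqrt(6/5) = sqrt(30)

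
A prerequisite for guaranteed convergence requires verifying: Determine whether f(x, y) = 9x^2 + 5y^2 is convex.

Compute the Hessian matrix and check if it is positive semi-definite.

f(x,y) = 9x^2 + 5y^2
Hessian H = [[18, 0], [0, 10]]
trace(H) = 28, det(H) = 180
Eigenvalues: (28 +/- sqrt(64)) / 2 = 18, 10
Since both eigenvalues > 0, f is convex.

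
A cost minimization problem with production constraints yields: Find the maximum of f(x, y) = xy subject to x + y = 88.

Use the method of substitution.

Substitute y = 88 - x into f(x,y) = xy:
g(x) = x(88 - x) = 88x - x^2
g'(x) = 88 - 2x = 0  =>  x = 44
y = 88 - 44 = 44
Maximum value = 44 * 44 = 1936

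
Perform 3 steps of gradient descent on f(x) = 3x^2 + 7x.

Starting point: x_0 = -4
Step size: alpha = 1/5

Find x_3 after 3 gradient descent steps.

f(x) = 3x^2 + 7x, f'(x) = 6x + (7)
Step 1: f'(-4) = -17, x_1 = -4 - 1/5 * -17 = -3/5
Step 2: f'(-3/5) = 17/5, x_2 = -3/5 - 1/5 * 17/5 = -32/25
Step 3: f'(-32/25) = -17/25, x_3 = -32/25 - 1/5 * -17/25 = -143/125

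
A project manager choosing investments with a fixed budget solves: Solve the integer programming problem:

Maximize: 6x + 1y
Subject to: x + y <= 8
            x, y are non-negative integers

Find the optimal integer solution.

Objective: 6x + 1y, constraint: x + y <= 8
Coefficient of x is 6 >= coefficient of y is 1, so allocate the entire budget to x.
Optimal: x = 8, y = 0, value = 48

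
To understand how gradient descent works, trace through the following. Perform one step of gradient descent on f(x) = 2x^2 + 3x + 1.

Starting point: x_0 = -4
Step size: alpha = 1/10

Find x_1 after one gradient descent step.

f(x) = 2x^2 + 3x + 1
f'(x) = 4x + 3
f'(-4) = 4*-4 + (3) = -13
x_1 = x_0 - alpha * f'(x_0) = -4 - 1/10 * -13 = -27/10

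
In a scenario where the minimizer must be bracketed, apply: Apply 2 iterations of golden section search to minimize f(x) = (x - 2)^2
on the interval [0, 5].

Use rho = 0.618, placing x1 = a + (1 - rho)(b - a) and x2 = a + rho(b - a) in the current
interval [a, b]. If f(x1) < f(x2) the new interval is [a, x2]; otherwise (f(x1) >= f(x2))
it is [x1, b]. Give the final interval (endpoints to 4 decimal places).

Golden section search for min of f(x) = (x - 2)^2 on [0, 5].
Each step: x1 = a + (1 - rho)(b - a), x2 = a + rho(b - a); if f(x1) < f(x2) keep [a, x2], otherwise keep [x1, b].
Step 1: [0.0000, 5.0000], x1=1.9100 (f=0.0081), x2=3.0900 (f=1.1881); f(x1) < f(x2) => keep [0.0000, 3.0900]
Step 2: [0.0000, 3.0900], x1=1.1804 (f=0.6718), x2=1.9096 (f=0.0082); f(x1) > f(x2) => keep [1.1804, 3.0900]
Final interval: [1.1804, 3.0900]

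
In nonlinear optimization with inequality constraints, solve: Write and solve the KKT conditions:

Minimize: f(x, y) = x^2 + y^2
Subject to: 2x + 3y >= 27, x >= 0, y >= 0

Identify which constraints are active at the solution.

KKT conditions for min x^2 + y^2 s.t. 2x + 3y >= 27, x >= 0, y >= 0:
Stationarity: 2x = mu*2 + mu_x, 2y = mu*3 + mu_y, with mu, mu_x, mu_y >= 0
Complementary slackness: mu*(2x + 3y - 27) = 0, mu_x*x = 0, mu_y*y = 0
(0, 0) is infeasible (2*0 + 3*0 < 27), so if mu = 0 stationarity would force x = mu_x/2 >= 0, y = mu_y/2 >= 0 with mu_x*x = mu_y*y = 0, i.e. x = y = 0: contradiction. Hence mu > 0 and 2x + 3y = 27 is active.
Try x > 0, y > 0 (so mu_x = mu_y = 0): x = 2*mu/2, y = 3*mu/2
Substitute: 2*(2*mu/2) + 3*(3*mu/2) = 27
  mu*13/2 = 27 => mu = 54/13
x* = 54/13 > 0, y* = 81/13 > 0, consistent with mu_x = mu_y = 0.
f is convex and the constraints are linear, so this KKT point is the global minimum.
f* = 729/13
Active constraints: 2x + 3y >= 27 (holds with equality, mu = 54/13 > 0); x >= 0 and y >= 0 are inactive (mu_x = mu_y = 0).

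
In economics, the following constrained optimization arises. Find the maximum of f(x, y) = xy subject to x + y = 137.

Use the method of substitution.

Substitute y = 137 - x into f(x,y) = xy:
g(x) = x(137 - x) = 137x - x^2
g'(x) = 137 - 2x = 0  =>  x = 137/2
y = 137 - 137/2 = 137/2
Maximum value = (137/2) * (137/2) = 18769/4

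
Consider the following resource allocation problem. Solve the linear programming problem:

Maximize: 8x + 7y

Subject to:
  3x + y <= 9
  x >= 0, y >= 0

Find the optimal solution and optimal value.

The feasible region has vertices at [(0, 0), (3, 0), (0, 9)].
Checking objective 8x + 7y at each vertex:
  (0, 0): 8*0 + 7*0 = 0
  (3, 0): 8*3 + 7*0 = 24
  (0, 9): 8*0 + 7*9 = 63
Maximum is 63 at (0, 9).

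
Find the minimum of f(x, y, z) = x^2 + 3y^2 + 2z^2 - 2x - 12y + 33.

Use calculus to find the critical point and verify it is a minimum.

f(x,y,z) = x^2 + 3y^2 + 2z^2 - 2x - 12y + 33
df/dx = 2x + (-2) = 0 => x = 1
df/dy = 6y + (-12) = 0 => y = 2
df/dz = 4z + (0) = 0 => z = 0
f(1,2,0) = 1*(1)^2 + 3*(2)^2 + 2*(0)^2 + -2*(1) + -12*(2) + 33 = 20
Hessian is diagonal with entries 2, 6, 4 > 0, confirmed minimum.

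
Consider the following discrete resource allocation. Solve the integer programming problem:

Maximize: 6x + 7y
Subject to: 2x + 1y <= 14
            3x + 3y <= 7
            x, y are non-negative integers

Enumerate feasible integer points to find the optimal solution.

Constraint 1: 2x + 1y <= 14
Constraint 2: 3x + 3y <= 7
Feasible x range (need y >= 0): 0 <= x <= min(14/2, 7/3) => x in {0, ..., 2}.
Enumerate feasible integer points row by row (the coefficient of y is 7 > 0, so for each x the largest feasible y gives the best value):
  x = 0: y <= min((14 - 2*0)/1, (7 - 3*0)/3) => y in {0, ..., 2}; best 6*0 + 7*2 = 14
  x = 1: y <= min((14 - 2*1)/1, (7 - 3*1)/3) => y in {0, ..., 1}; best 6*1 + 7*1 = 13
  x = 2: y <= min((14 - 2*2)/1, (7 - 3*2)/3) => y in {0}; best 6*2 + 7*0 = 12
The maximum 6x + 7y = 14 is achieved at x = 0, y = 2.
Check: 2*0 + 1*2 = 2 <= 14 and 3*0 + 3*2 = 6 <= 7.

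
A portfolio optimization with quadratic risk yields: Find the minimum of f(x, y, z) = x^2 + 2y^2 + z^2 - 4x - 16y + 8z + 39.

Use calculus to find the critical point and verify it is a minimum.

f(x,y,z) = x^2 + 2y^2 + z^2 - 4x - 16y + 8z + 39
df/dx = 2x + (-4) = 0 => x = 2
df/dy = 4y + (-16) = 0 => y = 4
df/dz = 2z + (8) = 0 => z = -4
f(2,4,-4) = 1*(2)^2 + 2*(4)^2 + 1*(-4)^2 + -4*(2) + -16*(4) + 8*(-4) + 39 = -13
Hessian is diagonal with entries 2, 4, 2 > 0, confirmed minimum.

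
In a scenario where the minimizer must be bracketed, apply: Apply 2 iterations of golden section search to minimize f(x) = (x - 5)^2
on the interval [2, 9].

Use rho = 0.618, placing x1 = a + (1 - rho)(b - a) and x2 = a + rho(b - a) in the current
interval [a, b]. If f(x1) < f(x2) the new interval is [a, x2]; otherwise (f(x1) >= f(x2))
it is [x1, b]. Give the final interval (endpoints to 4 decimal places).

Golden section search for min of f(x) = (x - 5)^2 on [2, 9].
Each step: x1 = a + (1 - rho)(b - a), x2 = a + rho(b - a); if f(x1) < f(x2) keep [a, x2], otherwise keep [x1, b].
Step 1: [2.0000, 9.0000], x1=4.6740 (f=0.1063), x2=6.3260 (f=1.7583); f(x1) < f(x2) => keep [2.0000, 6.3260]
Step 2: [2.0000, 6.3260], x1=3.6525 (f=1.8157), x2=4.6735 (f=0.1066); f(x1) > f(x2) => keep [3.6525, 6.3260]
Final interval: [3.6525, 6.3260]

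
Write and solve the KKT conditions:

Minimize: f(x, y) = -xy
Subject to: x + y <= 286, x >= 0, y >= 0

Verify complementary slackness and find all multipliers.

Problem: min -xy s.t. x + y <= 286 (multiplier lambda), x >= 0 (mu_x), y >= 0 (mu_y)
KKT stationarity: -y + lambda - mu_x = 0, -x + lambda - mu_y = 0, with lambda, mu_x, mu_y >= 0
Complementary slackness: lambda*(x + y - 286) = 0, mu_x*x = 0, mu_y*y = 0
If lambda = 0: y = -mu_x <= 0 and x = -mu_y <= 0 force x = y = 0 with f = 0; but x = y = 143 is feasible with f = -20449 < 0, so this is not the minimum. Hence lambda > 0 and x + y = 286.
Try x > 0, y > 0 (so mu_x = mu_y = 0): y = lambda, x = lambda => x = y = lambda
x + y = 286 => 2*lambda = 286 => lambda = 143
x* = y* = 143 > 0, consistent with mu_x = mu_y = 0.
(Any feasible point with x = 0 or y = 0 has f = 0 > -20449, so the minimum is not on those boundaries.)
min(-xy) = -20449 (i.e. max xy = 20449)
Multipliers: lambda = 143, mu_x = 0, mu_y = 0
Complementary slackness: lambda*(x + y - 286) = 143*(143 + 143 - 286) = 0, mu_x*x = 0*143 = 0, mu_y*y = 0*143 = 0. Satisfied.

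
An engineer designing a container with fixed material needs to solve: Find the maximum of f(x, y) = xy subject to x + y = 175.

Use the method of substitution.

Substitute y = 175 - x into f(x,y) = xy:
g(x) = x(175 - x) = 175x - x^2
g'(x) = 175 - 2x = 0  =>  x = 175/2
y = 175 - 175/2 = 175/2
Maximum value = (175/2) * (175/2) = 30625/4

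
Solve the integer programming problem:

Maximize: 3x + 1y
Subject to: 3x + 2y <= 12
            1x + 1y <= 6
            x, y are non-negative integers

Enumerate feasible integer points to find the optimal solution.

Constraint 1: 3x + 2y <= 12
Constraint 2: 1x + 1y <= 6
Feasible x range (need y >= 0): 0 <= x <= min(12/3, 6/1) => x in {0, ..., 4}.
Enumerate feasible integer points row by row (the coefficient of y is 1 > 0, so for each x the largest feasible y gives the best value):
  x = 0: y <= min((12 - 3*0)/2, (6 - 1*0)/1) => y in {0, ..., 6}; best 3*0 + 1*6 = 6
  x = 1: y <= min((12 - 3*1)/2, (6 - 1*1)/1) => y in {0, ..., 4}; best 3*1 + 1*4 = 7
  x = 2: y <= min((12 - 3*2)/2, (6 - 1*2)/1) => y in {0, ..., 3}; best 3*2 + 1*3 = 9
  x = 3: y <= min((12 - 3*3)/2, (6 - 1*3)/1) => y in {0, ..., 1}; best 3*3 + 1*1 = 10
  x = 4: y <= min((12 - 3*4)/2, (6 - 1*4)/1) => y in {0}; best 3*4 + 1*0 = 12
The maximum 3x + 1y = 12 is achieved at x = 4, y = 0.
Check: 3*4 + 2*0 = 12 <= 12 and 1*4 + 1*0 = 4 <= 6.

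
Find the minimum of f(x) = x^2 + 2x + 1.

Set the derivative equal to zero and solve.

f(x) = x^2 + 2x + 1
f'(x) = 2x + (2) = 0
x = -2/2 = -1
f(-1) = 0
Since f''(x) = 2 > 0, this is a minimum.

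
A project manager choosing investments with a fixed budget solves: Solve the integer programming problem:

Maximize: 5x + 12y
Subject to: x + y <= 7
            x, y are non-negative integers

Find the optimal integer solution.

Objective: 5x + 12y, constraint: x + y <= 7
Coefficient of y is 12 > coefficient of x is 5, so allocate the entire budget to y.
Optimal: x = 0, y = 7, value = 84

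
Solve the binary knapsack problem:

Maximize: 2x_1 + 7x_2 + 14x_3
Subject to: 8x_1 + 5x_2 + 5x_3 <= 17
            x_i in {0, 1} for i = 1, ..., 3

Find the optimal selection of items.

Items: item 1 (v=2, w=8), item 2 (v=7, w=5), item 3 (v=14, w=5)
Capacity: 17
Checking all 8 subsets (w = total weight, v = total value):
  {}: w = 0, v = 0
  {1}: w = 8, v = 2
  {2}: w = 5, v = 7
  {3}: w = 5, v = 14
  {1, 2}: w = 13, v = 9
  {1, 3}: w = 13, v = 16
  {2, 3}: w = 10, v = 21
  {1, 2, 3}: w = 18 > 17, infeasible
Best feasible subset: items [2, 3]
Total weight: 10 <= 17, total value: 21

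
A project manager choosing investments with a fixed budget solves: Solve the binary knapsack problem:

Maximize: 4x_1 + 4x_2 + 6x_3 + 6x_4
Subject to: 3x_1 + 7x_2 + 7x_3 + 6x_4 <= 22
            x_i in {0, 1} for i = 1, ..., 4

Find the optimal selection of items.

Items: item 1 (v=4, w=3), item 2 (v=4, w=7), item 3 (v=6, w=7), item 4 (v=6, w=6)
Capacity: 22
Checking all 16 subsets (w = total weight, v = total value):
  {}: w = 0, v = 0
  {1}: w = 3, v = 4
  {2}: w = 7, v = 4
  {3}: w = 7, v = 6
  {4}: w = 6, v = 6
  {1, 2}: w = 10, v = 8
  {1, 3}: w = 10, v = 10
  {1, 4}: w = 9, v = 10
  {2, 3}: w = 14, v = 10
  {2, 4}: w = 13, v = 10
  {3, 4}: w = 13, v = 12
  {1, 2, 3}: w = 17, v = 14
  {1, 2, 4}: w = 16, v = 14
  {1, 3, 4}: w = 16, v = 16
  {2, 3, 4}: w = 20, v = 16
  {1, 2, 3, 4}: w = 23 > 22, infeasible
Best feasible subset: items [1, 3, 4]
(The same value 16 is also attained by {2, 3, 4}.)
Total weight: 16 <= 22, total value: 16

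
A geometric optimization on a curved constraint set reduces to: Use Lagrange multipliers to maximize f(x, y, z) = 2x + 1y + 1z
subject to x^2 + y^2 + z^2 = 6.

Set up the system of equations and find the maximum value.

Lagrange conditions: 2 = 2*lambda*x, 1 = 2*lambda*y, 1 = 2*lambda*z
So x:2 = y:1 = z:1, i.e. x = 2t, y = 1t, z = 1t
Constraint: t^2*(2^2 + 1^2 + 1^2) = 6
  t^2 * 6 = 6  =>  t = sqrt(1)
Maximum = 2*2t + 1*1t + 1*1t = 6*sqrt(1) = 6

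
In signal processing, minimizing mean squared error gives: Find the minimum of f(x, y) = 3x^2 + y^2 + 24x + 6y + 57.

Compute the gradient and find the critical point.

f(x,y) = 3x^2 + y^2 + 24x + 6y + 57
df/dx = 6x + (24) = 0  =>  x = -4
df/dy = 2y + (6) = 0  =>  y = -3
f(-4, -3) = 3*(-4)^2 + 1*(-3)^2 + 24*(-4) + 6*(-3) + 57 = 0
Hessian is diagonal with entries 6, 2 > 0, so this is a minimum.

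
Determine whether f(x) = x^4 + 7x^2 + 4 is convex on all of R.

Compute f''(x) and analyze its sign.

f(x) = x^4 + 7x^2 + 4
f'(x) = 4x^3 + 14x
f''(x) = 12x^2 + 14
f''(x) = 12x^2 + 14 >= 14 > 0 for all x
Therefore, f is convex on R.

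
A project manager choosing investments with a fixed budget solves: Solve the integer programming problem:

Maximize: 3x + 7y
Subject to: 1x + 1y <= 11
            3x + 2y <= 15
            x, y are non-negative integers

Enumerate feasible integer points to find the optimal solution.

Constraint 1: 1x + 1y <= 11
Constraint 2: 3x + 2y <= 15
Feasible x range (need y >= 0): 0 <= x <= min(11/1, 15/3) => x in {0, ..., 5}.
Enumerate feasible integer points row by row (the coefficient of y is 7 > 0, so for each x the largest feasible y gives the best value):
  x = 0: y <= min((11 - 1*0)/1, (15 - 3*0)/2) => y in {0, ..., 7}; best 3*0 + 7*7 = 49
  x = 1: y <= min((11 - 1*1)/1, (15 - 3*1)/2) => y in {0, ..., 6}; best 3*1 + 7*6 = 45
  x = 2: y <= min((11 - 1*2)/1, (15 - 3*2)/2) => y in {0, ..., 4}; best 3*2 + 7*4 = 34
  x = 3: y <= min((11 - 1*3)/1, (15 - 3*3)/2) => y in {0, ..., 3}; best 3*3 + 7*3 = 30
  x = 4: y <= min((11 - 1*4)/1, (15 - 3*4)/2) => y in {0, ..., 1}; best 3*4 + 7*1 = 19
  x = 5: y <= min((11 - 1*5)/1, (15 - 3*5)/2) => y in {0}; best 3*5 + 7*0 = 15
The maximum 3x + 7y = 49 is achieved at x = 0, y = 7.
Check: 1*0 + 1*7 = 7 <= 11 and 3*0 + 2*7 = 14 <= 15.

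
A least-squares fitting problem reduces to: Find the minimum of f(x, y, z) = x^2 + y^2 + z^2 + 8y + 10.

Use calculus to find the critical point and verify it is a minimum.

f(x,y,z) = x^2 + y^2 + z^2 + 8y + 10
df/dx = 2x + (0) = 0 => x = 0
df/dy = 2y + (8) = 0 => y = -4
df/dz = 2z + (0) = 0 => z = 0
f(0,-4,0) = 1*(0)^2 + 1*(-4)^2 + 1*(0)^2 + 8*(-4) + 10 = -6
Hessian is diagonal with entries 2, 2, 2 > 0, confirmed minimum.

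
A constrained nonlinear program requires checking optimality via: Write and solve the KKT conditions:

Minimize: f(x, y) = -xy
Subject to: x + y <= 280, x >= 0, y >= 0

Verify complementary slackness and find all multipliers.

Problem: min -xy s.t. x + y <= 280 (multiplier lambda), x >= 0 (mu_x), y >= 0 (mu_y)
KKT stationarity: -y + lambda - mu_x = 0, -x + lambda - mu_y = 0, with lambda, mu_x, mu_y >= 0
Complementary slackness: lambda*(x + y - 280) = 0, mu_x*x = 0, mu_y*y = 0
If lambda = 0: y = -mu_x <= 0 and x = -mu_y <= 0 force x = y = 0 with f = 0; but x = y = 140 is feasible with f = -19600 < 0, so this is not the minimum. Hence lambda > 0 and x + y = 280.
Try x > 0, y > 0 (so mu_x = mu_y = 0): y = lambda, x = lambda => x = y = lambda
x + y = 280 => 2*lambda = 280 => lambda = 140
x* = y* = 140 > 0, consistent with mu_x = mu_y = 0.
(Any feasible point with x = 0 or y = 0 has f = 0 > -19600, so the minimum is not on those boundaries.)
min(-xy) = -19600 (i.e. max xy = 19600)
Multipliers: lambda = 140, mu_x = 0, mu_y = 0
Complementary slackness: lambda*(x + y - 280) = 140*(140 + 140 - 280) = 0, mu_x*x = 0*140 = 0, mu_y*y = 0*140 = 0. Satisfied.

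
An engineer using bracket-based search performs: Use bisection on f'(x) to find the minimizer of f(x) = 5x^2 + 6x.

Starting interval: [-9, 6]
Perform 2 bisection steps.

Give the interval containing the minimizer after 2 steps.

Finding critical point of f(x) = 5x^2 + 6x using bisection on f'(x) = 10x + 6.
f'(x) = 0 when x = -3/5.
Starting interval: [-9, 6]
Step 1: mid = -3/2, f'(mid) = -9, new interval = [-3/2, 6]
Step 2: mid = 9/4, f'(mid) = 57/2, new interval = [-3/2, 9/4]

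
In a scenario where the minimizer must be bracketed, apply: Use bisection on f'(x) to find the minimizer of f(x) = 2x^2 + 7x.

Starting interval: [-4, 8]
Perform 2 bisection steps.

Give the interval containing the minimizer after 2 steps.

Finding critical point of f(x) = 2x^2 + 7x using bisection on f'(x) = 4x + 7.
f'(x) = 0 when x = -7/4.
Starting interval: [-4, 8]
Step 1: mid = 2, f'(mid) = 15, new interval = [-4, 2]
Step 2: mid = -1, f'(mid) = 3, new interval = [-4, -1]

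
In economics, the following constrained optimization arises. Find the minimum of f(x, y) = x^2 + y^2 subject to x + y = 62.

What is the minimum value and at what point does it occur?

Substitute y = 62 - x into f(x,y) = x^2 + y^2:
g(x) = x^2 + (62 - x)^2 = 2x^2 - 124x + 3844
g'(x) = 4x - 124 = 0  =>  x = 31
y = 62 - 31 = 31
Minimum value = 31^2 + 31^2 = 1922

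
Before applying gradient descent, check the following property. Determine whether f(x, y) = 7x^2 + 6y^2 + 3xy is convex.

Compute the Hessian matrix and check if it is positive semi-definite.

f(x,y) = 7x^2 + 6y^2 + 3xy
Hessian H = [[14, 3], [3, 12]]
trace(H) = 26, det(H) = 159
Eigenvalues: (26 +/- sqrt(40)) / 2 = 16.16, 9.838
Since both eigenvalues > 0, f is convex.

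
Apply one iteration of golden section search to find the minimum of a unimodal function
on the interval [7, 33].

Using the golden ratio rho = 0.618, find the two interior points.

Golden section search on [7, 33].
Golden ratio rho = 0.618 (approx).
Interior points:
  x_1 = 7 + (1-0.618)*26 = 16.9320
  x_2 = 7 + 0.618*26 = 23.0680
Compare f(x_1) and f(x_2) to determine which subinterval to keep.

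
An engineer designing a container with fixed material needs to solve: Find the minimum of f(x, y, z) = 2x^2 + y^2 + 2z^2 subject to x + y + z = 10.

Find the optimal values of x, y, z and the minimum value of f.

Using Lagrange multipliers on f = 2x^2 + y^2 + 2z^2 with constraint x + y + z = 10:
Conditions: 2*2*x = lambda, 2*1*y = lambda, 2*2*z = lambda
So x = lambda/4, y = lambda/2, z = lambda/4
Substituting into constraint: lambda * (1) = 10
lambda = 10
x = 5/2, y = 5, z = 5/2
Minimum value = 50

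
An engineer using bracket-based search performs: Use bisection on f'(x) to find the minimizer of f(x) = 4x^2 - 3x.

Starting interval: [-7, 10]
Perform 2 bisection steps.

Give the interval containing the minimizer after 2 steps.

Finding critical point of f(x) = 4x^2 - 3x using bisection on f'(x) = 8x + -3.
f'(x) = 0 when x = 3/8.
Starting interval: [-7, 10]
Step 1: mid = 3/2, f'(mid) = 9, new interval = [-7, 3/2]
Step 2: mid = -11/4, f'(mid) = -25, new interval = [-11/4, 3/2]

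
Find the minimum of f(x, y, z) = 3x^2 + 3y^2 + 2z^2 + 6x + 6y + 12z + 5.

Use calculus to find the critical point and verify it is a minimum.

f(x,y,z) = 3x^2 + 3y^2 + 2z^2 + 6x + 6y + 12z + 5
df/dx = 6x + (6) = 0 => x = -1
df/dy = 6y + (6) = 0 => y = -1
df/dz = 4z + (12) = 0 => z = -3
f(-1,-1,-3) = 3*(-1)^2 + 3*(-1)^2 + 2*(-3)^2 + 6*(-1) + 6*(-1) + 12*(-3) + 5 = -19
Hessian is diagonal with entries 6, 6, 4 > 0, confirmed minimum.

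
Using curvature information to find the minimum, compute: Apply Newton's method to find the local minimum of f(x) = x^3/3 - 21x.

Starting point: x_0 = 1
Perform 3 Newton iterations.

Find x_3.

f(x) = x^3/3 - 21x
f'(x) = x^2 - 21, f''(x) = 2x
Newton update: x_{n+1} = x_n - (x_n^2 - 21)/(2*x_n)
Step 1: x_0 = 1, f'=-20, f''=2, x_1 = 11
Step 2: x_1 = 11, f'=100, f''=22, x_2 = 71/11
Step 3: x_2 = 71/11, f'=2500/121, f''=142/11, x_3 = 3791/781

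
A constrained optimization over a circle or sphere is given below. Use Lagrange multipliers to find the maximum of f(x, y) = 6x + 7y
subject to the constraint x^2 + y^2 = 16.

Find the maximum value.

Set up Lagrange conditions: grad f = lambda * grad g
  6 = 2*lambda*x
  7 = 2*lambda*y
From these: x/y = 6/7, so x = 6t, y = 7t for some t.
Substitute into constraint: (6t)^2 + (7t)^2 = 16
  t^2 * 85 = 16
  t = sqrt(16/85)
Maximum = 6*x + 7*y = (6^2 + 7^2)*t = 85 * sqrt(16/85) = sqrt(1360)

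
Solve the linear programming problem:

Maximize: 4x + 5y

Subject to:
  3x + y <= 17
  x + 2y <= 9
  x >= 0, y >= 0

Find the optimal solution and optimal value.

Feasible vertices: (0, 0), (0, 9/2), (5, 2), (17/3, 0)
Objective 4x + 5y at each:
  (0, 0): 0
  (0, 9/2): 45/2
  (5, 2): 30
  (17/3, 0): 68/3
Maximum is 30 at (5, 2).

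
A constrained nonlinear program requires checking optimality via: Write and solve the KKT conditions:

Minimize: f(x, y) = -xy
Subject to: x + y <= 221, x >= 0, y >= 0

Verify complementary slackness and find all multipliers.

Problem: min -xy s.t. x + y <= 221 (multiplier lambda), x >= 0 (mu_x), y >= 0 (mu_y)
KKT stationarity: -y + lambda - mu_x = 0, -x + lambda - mu_y = 0, with lambda, mu_x, mu_y >= 0
Complementary slackness: lambda*(x + y - 221) = 0, mu_x*x = 0, mu_y*y = 0
If lambda = 0: y = -mu_x <= 0 and x = -mu_y <= 0 force x = y = 0 with f = 0; but x = y = 221/2 is feasible with f = -48841/4 < 0, so this is not the minimum. Hence lambda > 0 and x + y = 221.
Try x > 0, y > 0 (so mu_x = mu_y = 0): y = lambda, x = lambda => x = y = lambda
x + y = 221 => 2*lambda = 221 => lambda = 221/2
x* = y* = 221/2 > 0, consistent with mu_x = mu_y = 0.
(Any feasible point with x = 0 or y = 0 has f = 0 > -48841/4, so the minimum is not on those boundaries.)
min(-xy) = -48841/4 (i.e. max xy = 48841/4)
Multipliers: lambda = 221/2, mu_x = 0, mu_y = 0
Complementary slackness: lambda*(x + y - 221) = 221/2*(221/2 + 221/2 - 221) = 0, mu_x*x = 0*221/2 = 0, mu_y*y = 0*221/2 = 0. Satisfied.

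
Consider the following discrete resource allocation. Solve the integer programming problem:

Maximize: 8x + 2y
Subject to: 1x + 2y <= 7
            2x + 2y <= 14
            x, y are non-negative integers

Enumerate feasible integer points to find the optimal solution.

Constraint 1: 1x + 2y <= 7
Constraint 2: 2x + 2y <= 14
Feasible x range (need y >= 0): 0 <= x <= min(7/1, 14/2) => x in {0, ..., 7}.
Enumerate feasible integer points row by row (the coefficient of y is 2 > 0, so for each x the largest feasible y gives the best value):
  x = 0: y <= min((7 - 1*0)/2, (14 - 2*0)/2) => y in {0, ..., 3}; best 8*0 + 2*3 = 6
  x = 1: y <= min((7 - 1*1)/2, (14 - 2*1)/2) => y in {0, ..., 3}; best 8*1 + 2*3 = 14
  x = 2: y <= min((7 - 1*2)/2, (14 - 2*2)/2) => y in {0, ..., 2}; best 8*2 + 2*2 = 20
  x = 3: y <= min((7 - 1*3)/2, (14 - 2*3)/2) => y in {0, ..., 2}; best 8*3 + 2*2 = 28
  x = 4: y <= min((7 - 1*4)/2, (14 - 2*4)/2) => y in {0, ..., 1}; best 8*4 + 2*1 = 34
  x = 5: y <= min((7 - 1*5)/2, (14 - 2*5)/2) => y in {0, ..., 1}; best 8*5 + 2*1 = 42
  x = 6: y <= min((7 - 1*6)/2, (14 - 2*6)/2) => y in {0}; best 8*6 + 2*0 = 48
  x = 7: y <= min((7 - 1*7)/2, (14 - 2*7)/2) => y in {0}; best 8*7 + 2*0 = 56
The maximum 8x + 2y = 56 is achieved at x = 7, y = 0.
Check: 1*7 + 2*0 = 7 <= 7 and 2*7 + 2*0 = 14 <= 14.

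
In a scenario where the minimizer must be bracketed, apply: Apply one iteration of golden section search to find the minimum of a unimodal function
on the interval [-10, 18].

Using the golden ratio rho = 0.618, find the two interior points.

Golden section search on [-10, 18].
Golden ratio rho = 0.618 (approx).
Interior points:
  x_1 = -10 + (1-0.618)*28 = 0.6960
  x_2 = -10 + 0.618*28 = 7.3040
Compare f(x_1) and f(x_2) to determine which subinterval to keep.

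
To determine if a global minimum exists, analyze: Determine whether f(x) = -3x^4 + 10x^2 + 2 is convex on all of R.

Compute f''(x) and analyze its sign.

f(x) = -3x^4 + 10x^2 + 2
f'(x) = -12x^3 + 20x
f''(x) = -36x^2 + 20
f''(x) = -36x^2 + 20 -> -inf as |x| -> inf
Therefore, f is not globally convex on R.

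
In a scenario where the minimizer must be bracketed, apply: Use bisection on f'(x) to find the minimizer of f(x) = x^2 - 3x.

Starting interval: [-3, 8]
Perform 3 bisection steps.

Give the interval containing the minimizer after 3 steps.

Finding critical point of f(x) = x^2 - 3x using bisection on f'(x) = 2x + -3.
f'(x) = 0 when x = 3/2.
Starting interval: [-3, 8]
Step 1: mid = 5/2, f'(mid) = 2, new interval = [-3, 5/2]
Step 2: mid = -1/4, f'(mid) = -7/2, new interval = [-1/4, 5/2]
Step 3: mid = 9/8, f'(mid) = -3/4, new interval = [9/8, 5/2]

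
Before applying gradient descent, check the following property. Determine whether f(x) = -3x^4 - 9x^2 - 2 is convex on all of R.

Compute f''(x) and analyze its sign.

f(x) = -3x^4 - 9x^2 - 2
f'(x) = -12x^3 + -18x
f''(x) = -36x^2 + -18
f''(x) = -36x^2 + -18 <= -18 < 0 for all x
Therefore, f is concave on R.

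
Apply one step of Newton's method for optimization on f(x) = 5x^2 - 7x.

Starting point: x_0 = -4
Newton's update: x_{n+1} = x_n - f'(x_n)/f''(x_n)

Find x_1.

f(x) = 5x^2 - 7x
f'(x) = 10x + (-7), f''(x) = 10
Newton step: x_1 = x_0 - f'(x_0)/f''(x_0)
f'(-4) = -47
x_1 = -4 - -47/10 = 7/10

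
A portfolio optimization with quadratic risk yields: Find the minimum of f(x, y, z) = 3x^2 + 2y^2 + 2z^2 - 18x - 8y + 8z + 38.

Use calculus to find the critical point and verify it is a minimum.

f(x,y,z) = 3x^2 + 2y^2 + 2z^2 - 18x - 8y + 8z + 38
df/dx = 6x + (-18) = 0 => x = 3
df/dy = 4y + (-8) = 0 => y = 2
df/dz = 4z + (8) = 0 => z = -2
f(3,2,-2) = 3*(3)^2 + 2*(2)^2 + 2*(-2)^2 + -18*(3) + -8*(2) + 8*(-2) + 38 = -5
Hessian is diagonal with entries 6, 4, 4 > 0, confirmed minimum.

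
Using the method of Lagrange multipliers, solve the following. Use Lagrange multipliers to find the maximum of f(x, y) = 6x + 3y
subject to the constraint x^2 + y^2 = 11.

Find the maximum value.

Set up Lagrange conditions: grad f = lambda * grad g
  6 = 2*lambda*x
  3 = 2*lambda*y
From these: x/y = 6/3, so x = 6t, y = 3t for some t.
Substitute into constraint: (6t)^2 + (3t)^2 = 11
  t^2 * 45 = 11
  t = sqrt(11/45)
Maximum = 6*x + 3*y = (6^2 + 3^2)*t = 45 * sqrt(11/45) = sqrt(495)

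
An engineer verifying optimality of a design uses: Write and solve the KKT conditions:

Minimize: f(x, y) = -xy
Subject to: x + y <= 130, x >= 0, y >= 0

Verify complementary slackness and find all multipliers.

Problem: min -xy s.t. x + y <= 130 (multiplier lambda), x >= 0 (mu_x), y >= 0 (mu_y)
KKT stationarity: -y + lambda - mu_x = 0, -x + lambda - mu_y = 0, with lambda, mu_x, mu_y >= 0
Complementary slackness: lambda*(x + y - 130) = 0, mu_x*x = 0, mu_y*y = 0
If lambda = 0: y = -mu_x <= 0 and x = -mu_y <= 0 force x = y = 0 with f = 0; but x = y = 65 is feasible with f = -4225 < 0, so this is not the minimum. Hence lambda > 0 and x + y = 130.
Try x > 0, y > 0 (so mu_x = mu_y = 0): y = lambda, x = lambda => x = y = lambda
x + y = 130 => 2*lambda = 130 => lambda = 65
x* = y* = 65 > 0, consistent with mu_x = mu_y = 0.
(Any feasible point with x = 0 or y = 0 has f = 0 > -4225, so the minimum is not on those boundaries.)
min(-xy) = -4225 (i.e. max xy = 4225)
Multipliers: lambda = 65, mu_x = 0, mu_y = 0
Complementary slackness: lambda*(x + y - 130) = 65*(65 + 65 - 130) = 0, mu_x*x = 0*65 = 0, mu_y*y = 0*65 = 0. Satisfied.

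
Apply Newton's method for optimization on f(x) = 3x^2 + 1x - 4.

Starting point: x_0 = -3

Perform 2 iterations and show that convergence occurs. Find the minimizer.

f(x) = 3x^2 + 1x - 4, f'(x) = 6x + (1), f''(x) = 6
Step 1: f'(-3) = -17, x_1 = -3 - -17/6 = -1/6
Step 2: f'(-1/6) = 0, x_2 = -1/6 (converged)
Newton's method converges in 1 step for quadratics.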